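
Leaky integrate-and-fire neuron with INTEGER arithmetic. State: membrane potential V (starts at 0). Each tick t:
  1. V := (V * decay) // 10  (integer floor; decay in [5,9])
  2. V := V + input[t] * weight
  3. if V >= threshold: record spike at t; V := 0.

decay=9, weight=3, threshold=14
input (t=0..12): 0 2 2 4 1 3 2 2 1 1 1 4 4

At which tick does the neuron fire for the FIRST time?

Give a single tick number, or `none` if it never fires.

t=0: input=0 -> V=0
t=1: input=2 -> V=6
t=2: input=2 -> V=11
t=3: input=4 -> V=0 FIRE
t=4: input=1 -> V=3
t=5: input=3 -> V=11
t=6: input=2 -> V=0 FIRE
t=7: input=2 -> V=6
t=8: input=1 -> V=8
t=9: input=1 -> V=10
t=10: input=1 -> V=12
t=11: input=4 -> V=0 FIRE
t=12: input=4 -> V=12

Answer: 3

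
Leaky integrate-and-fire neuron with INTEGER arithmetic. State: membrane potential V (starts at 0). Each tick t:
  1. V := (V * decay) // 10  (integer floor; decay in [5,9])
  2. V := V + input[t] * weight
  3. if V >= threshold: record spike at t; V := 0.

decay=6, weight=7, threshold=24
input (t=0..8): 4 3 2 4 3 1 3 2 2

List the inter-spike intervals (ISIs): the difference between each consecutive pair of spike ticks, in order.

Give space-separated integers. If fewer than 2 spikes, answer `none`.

t=0: input=4 -> V=0 FIRE
t=1: input=3 -> V=21
t=2: input=2 -> V=0 FIRE
t=3: input=4 -> V=0 FIRE
t=4: input=3 -> V=21
t=5: input=1 -> V=19
t=6: input=3 -> V=0 FIRE
t=7: input=2 -> V=14
t=8: input=2 -> V=22

Answer: 2 1 3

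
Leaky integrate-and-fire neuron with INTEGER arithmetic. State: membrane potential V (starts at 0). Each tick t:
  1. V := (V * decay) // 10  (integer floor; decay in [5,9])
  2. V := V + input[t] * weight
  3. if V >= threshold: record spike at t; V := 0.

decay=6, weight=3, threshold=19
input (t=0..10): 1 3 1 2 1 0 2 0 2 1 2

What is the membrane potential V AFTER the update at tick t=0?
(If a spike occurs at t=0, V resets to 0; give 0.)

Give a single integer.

t=0: input=1 -> V=3
t=1: input=3 -> V=10
t=2: input=1 -> V=9
t=3: input=2 -> V=11
t=4: input=1 -> V=9
t=5: input=0 -> V=5
t=6: input=2 -> V=9
t=7: input=0 -> V=5
t=8: input=2 -> V=9
t=9: input=1 -> V=8
t=10: input=2 -> V=10

Answer: 3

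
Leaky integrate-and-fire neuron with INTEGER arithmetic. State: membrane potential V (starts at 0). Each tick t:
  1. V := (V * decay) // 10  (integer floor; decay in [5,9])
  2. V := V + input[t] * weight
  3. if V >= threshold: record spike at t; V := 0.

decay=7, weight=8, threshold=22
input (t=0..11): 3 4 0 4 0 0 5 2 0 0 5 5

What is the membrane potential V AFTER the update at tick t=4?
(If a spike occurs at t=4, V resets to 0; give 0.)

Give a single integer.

t=0: input=3 -> V=0 FIRE
t=1: input=4 -> V=0 FIRE
t=2: input=0 -> V=0
t=3: input=4 -> V=0 FIRE
t=4: input=0 -> V=0
t=5: input=0 -> V=0
t=6: input=5 -> V=0 FIRE
t=7: input=2 -> V=16
t=8: input=0 -> V=11
t=9: input=0 -> V=7
t=10: input=5 -> V=0 FIRE
t=11: input=5 -> V=0 FIRE

Answer: 0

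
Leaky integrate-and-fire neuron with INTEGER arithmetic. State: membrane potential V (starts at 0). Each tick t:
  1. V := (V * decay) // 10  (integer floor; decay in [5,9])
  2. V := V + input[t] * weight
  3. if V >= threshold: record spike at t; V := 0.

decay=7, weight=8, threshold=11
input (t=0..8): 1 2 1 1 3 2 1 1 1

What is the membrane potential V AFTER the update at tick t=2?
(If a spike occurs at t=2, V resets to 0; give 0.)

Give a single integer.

t=0: input=1 -> V=8
t=1: input=2 -> V=0 FIRE
t=2: input=1 -> V=8
t=3: input=1 -> V=0 FIRE
t=4: input=3 -> V=0 FIRE
t=5: input=2 -> V=0 FIRE
t=6: input=1 -> V=8
t=7: input=1 -> V=0 FIRE
t=8: input=1 -> V=8

Answer: 8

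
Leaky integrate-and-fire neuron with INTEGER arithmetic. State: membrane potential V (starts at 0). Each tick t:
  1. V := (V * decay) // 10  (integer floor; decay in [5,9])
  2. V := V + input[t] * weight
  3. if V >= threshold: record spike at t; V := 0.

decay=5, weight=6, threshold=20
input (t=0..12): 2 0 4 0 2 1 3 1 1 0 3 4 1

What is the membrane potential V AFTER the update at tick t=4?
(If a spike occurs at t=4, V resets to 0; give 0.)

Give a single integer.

Answer: 12

Derivation:
t=0: input=2 -> V=12
t=1: input=0 -> V=6
t=2: input=4 -> V=0 FIRE
t=3: input=0 -> V=0
t=4: input=2 -> V=12
t=5: input=1 -> V=12
t=6: input=3 -> V=0 FIRE
t=7: input=1 -> V=6
t=8: input=1 -> V=9
t=9: input=0 -> V=4
t=10: input=3 -> V=0 FIRE
t=11: input=4 -> V=0 FIRE
t=12: input=1 -> V=6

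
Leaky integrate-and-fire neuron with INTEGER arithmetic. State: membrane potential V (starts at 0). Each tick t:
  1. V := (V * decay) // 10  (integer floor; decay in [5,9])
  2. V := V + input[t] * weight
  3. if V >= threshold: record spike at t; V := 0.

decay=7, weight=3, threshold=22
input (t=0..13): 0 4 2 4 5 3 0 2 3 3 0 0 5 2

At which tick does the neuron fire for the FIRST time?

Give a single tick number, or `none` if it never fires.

Answer: 4

Derivation:
t=0: input=0 -> V=0
t=1: input=4 -> V=12
t=2: input=2 -> V=14
t=3: input=4 -> V=21
t=4: input=5 -> V=0 FIRE
t=5: input=3 -> V=9
t=6: input=0 -> V=6
t=7: input=2 -> V=10
t=8: input=3 -> V=16
t=9: input=3 -> V=20
t=10: input=0 -> V=14
t=11: input=0 -> V=9
t=12: input=5 -> V=21
t=13: input=2 -> V=20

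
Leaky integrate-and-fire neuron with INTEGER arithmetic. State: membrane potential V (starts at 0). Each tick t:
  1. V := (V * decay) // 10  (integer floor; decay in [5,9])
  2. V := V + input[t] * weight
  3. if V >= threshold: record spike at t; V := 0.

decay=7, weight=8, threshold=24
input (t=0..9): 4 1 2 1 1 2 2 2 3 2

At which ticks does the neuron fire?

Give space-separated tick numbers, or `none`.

Answer: 0 5 7 8

Derivation:
t=0: input=4 -> V=0 FIRE
t=1: input=1 -> V=8
t=2: input=2 -> V=21
t=3: input=1 -> V=22
t=4: input=1 -> V=23
t=5: input=2 -> V=0 FIRE
t=6: input=2 -> V=16
t=7: input=2 -> V=0 FIRE
t=8: input=3 -> V=0 FIRE
t=9: input=2 -> V=16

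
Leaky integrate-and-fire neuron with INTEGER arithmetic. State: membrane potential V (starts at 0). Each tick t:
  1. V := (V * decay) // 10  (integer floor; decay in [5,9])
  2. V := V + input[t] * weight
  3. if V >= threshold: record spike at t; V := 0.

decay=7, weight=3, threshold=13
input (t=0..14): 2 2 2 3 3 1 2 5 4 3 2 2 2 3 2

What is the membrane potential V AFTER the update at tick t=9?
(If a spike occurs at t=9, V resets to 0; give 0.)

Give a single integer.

Answer: 0

Derivation:
t=0: input=2 -> V=6
t=1: input=2 -> V=10
t=2: input=2 -> V=0 FIRE
t=3: input=3 -> V=9
t=4: input=3 -> V=0 FIRE
t=5: input=1 -> V=3
t=6: input=2 -> V=8
t=7: input=5 -> V=0 FIRE
t=8: input=4 -> V=12
t=9: input=3 -> V=0 FIRE
t=10: input=2 -> V=6
t=11: input=2 -> V=10
t=12: input=2 -> V=0 FIRE
t=13: input=3 -> V=9
t=14: input=2 -> V=12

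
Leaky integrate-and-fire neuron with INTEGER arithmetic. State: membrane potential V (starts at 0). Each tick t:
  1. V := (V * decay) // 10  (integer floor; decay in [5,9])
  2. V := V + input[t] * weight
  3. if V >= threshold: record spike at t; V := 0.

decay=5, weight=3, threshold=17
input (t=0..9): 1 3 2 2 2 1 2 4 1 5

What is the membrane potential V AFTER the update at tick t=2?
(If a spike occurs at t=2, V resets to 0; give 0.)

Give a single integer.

t=0: input=1 -> V=3
t=1: input=3 -> V=10
t=2: input=2 -> V=11
t=3: input=2 -> V=11
t=4: input=2 -> V=11
t=5: input=1 -> V=8
t=6: input=2 -> V=10
t=7: input=4 -> V=0 FIRE
t=8: input=1 -> V=3
t=9: input=5 -> V=16

Answer: 11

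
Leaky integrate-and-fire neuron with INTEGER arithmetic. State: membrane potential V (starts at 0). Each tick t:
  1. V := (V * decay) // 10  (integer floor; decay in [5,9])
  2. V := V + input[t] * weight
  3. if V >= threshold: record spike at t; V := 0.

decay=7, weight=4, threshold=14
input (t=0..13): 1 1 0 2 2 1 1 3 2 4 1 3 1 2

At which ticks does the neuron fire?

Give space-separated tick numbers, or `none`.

t=0: input=1 -> V=4
t=1: input=1 -> V=6
t=2: input=0 -> V=4
t=3: input=2 -> V=10
t=4: input=2 -> V=0 FIRE
t=5: input=1 -> V=4
t=6: input=1 -> V=6
t=7: input=3 -> V=0 FIRE
t=8: input=2 -> V=8
t=9: input=4 -> V=0 FIRE
t=10: input=1 -> V=4
t=11: input=3 -> V=0 FIRE
t=12: input=1 -> V=4
t=13: input=2 -> V=10

Answer: 4 7 9 11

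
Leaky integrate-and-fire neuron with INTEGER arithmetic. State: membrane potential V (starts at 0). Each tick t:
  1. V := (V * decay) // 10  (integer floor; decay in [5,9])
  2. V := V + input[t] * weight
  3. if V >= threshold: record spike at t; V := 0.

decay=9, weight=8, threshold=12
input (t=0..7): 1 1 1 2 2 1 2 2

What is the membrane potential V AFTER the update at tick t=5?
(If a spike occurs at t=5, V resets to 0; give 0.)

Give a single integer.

Answer: 8

Derivation:
t=0: input=1 -> V=8
t=1: input=1 -> V=0 FIRE
t=2: input=1 -> V=8
t=3: input=2 -> V=0 FIRE
t=4: input=2 -> V=0 FIRE
t=5: input=1 -> V=8
t=6: input=2 -> V=0 FIRE
t=7: input=2 -> V=0 FIRE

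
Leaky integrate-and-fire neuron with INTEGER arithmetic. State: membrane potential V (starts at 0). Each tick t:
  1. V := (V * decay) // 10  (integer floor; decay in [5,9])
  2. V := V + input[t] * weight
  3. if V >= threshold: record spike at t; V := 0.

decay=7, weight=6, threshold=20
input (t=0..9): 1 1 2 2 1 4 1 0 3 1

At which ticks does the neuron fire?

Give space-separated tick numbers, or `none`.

Answer: 3 5 8

Derivation:
t=0: input=1 -> V=6
t=1: input=1 -> V=10
t=2: input=2 -> V=19
t=3: input=2 -> V=0 FIRE
t=4: input=1 -> V=6
t=5: input=4 -> V=0 FIRE
t=6: input=1 -> V=6
t=7: input=0 -> V=4
t=8: input=3 -> V=0 FIRE
t=9: input=1 -> V=6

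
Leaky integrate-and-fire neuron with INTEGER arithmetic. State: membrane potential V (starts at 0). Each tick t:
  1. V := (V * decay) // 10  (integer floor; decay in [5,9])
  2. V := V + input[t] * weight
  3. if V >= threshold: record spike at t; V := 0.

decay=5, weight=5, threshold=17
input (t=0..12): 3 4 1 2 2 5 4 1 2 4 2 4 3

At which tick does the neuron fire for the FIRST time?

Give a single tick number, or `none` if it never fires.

Answer: 1

Derivation:
t=0: input=3 -> V=15
t=1: input=4 -> V=0 FIRE
t=2: input=1 -> V=5
t=3: input=2 -> V=12
t=4: input=2 -> V=16
t=5: input=5 -> V=0 FIRE
t=6: input=4 -> V=0 FIRE
t=7: input=1 -> V=5
t=8: input=2 -> V=12
t=9: input=4 -> V=0 FIRE
t=10: input=2 -> V=10
t=11: input=4 -> V=0 FIRE
t=12: input=3 -> V=15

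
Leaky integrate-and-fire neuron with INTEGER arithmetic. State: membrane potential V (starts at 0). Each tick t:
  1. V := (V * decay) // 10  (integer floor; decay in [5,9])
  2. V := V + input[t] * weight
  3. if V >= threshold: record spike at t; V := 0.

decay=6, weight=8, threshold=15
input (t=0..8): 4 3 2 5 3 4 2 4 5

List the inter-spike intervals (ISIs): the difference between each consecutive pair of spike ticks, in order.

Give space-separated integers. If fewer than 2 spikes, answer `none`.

Answer: 1 1 1 1 1 1 1 1

Derivation:
t=0: input=4 -> V=0 FIRE
t=1: input=3 -> V=0 FIRE
t=2: input=2 -> V=0 FIRE
t=3: input=5 -> V=0 FIRE
t=4: input=3 -> V=0 FIRE
t=5: input=4 -> V=0 FIRE
t=6: input=2 -> V=0 FIRE
t=7: input=4 -> V=0 FIRE
t=8: input=5 -> V=0 FIRE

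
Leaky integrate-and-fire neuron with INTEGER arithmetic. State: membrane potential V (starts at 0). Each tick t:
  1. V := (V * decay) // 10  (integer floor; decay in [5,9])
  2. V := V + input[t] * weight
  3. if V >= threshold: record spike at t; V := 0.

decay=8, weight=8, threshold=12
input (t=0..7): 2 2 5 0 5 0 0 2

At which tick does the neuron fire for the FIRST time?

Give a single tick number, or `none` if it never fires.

t=0: input=2 -> V=0 FIRE
t=1: input=2 -> V=0 FIRE
t=2: input=5 -> V=0 FIRE
t=3: input=0 -> V=0
t=4: input=5 -> V=0 FIRE
t=5: input=0 -> V=0
t=6: input=0 -> V=0
t=7: input=2 -> V=0 FIRE

Answer: 0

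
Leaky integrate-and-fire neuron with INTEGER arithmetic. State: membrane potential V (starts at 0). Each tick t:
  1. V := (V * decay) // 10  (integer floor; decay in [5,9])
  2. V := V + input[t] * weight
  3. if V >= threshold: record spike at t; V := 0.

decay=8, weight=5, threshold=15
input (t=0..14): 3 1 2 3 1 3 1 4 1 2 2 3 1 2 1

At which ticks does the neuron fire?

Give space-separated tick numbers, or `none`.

Answer: 0 3 5 7 10 11 14

Derivation:
t=0: input=3 -> V=0 FIRE
t=1: input=1 -> V=5
t=2: input=2 -> V=14
t=3: input=3 -> V=0 FIRE
t=4: input=1 -> V=5
t=5: input=3 -> V=0 FIRE
t=6: input=1 -> V=5
t=7: input=4 -> V=0 FIRE
t=8: input=1 -> V=5
t=9: input=2 -> V=14
t=10: input=2 -> V=0 FIRE
t=11: input=3 -> V=0 FIRE
t=12: input=1 -> V=5
t=13: input=2 -> V=14
t=14: input=1 -> V=0 FIRE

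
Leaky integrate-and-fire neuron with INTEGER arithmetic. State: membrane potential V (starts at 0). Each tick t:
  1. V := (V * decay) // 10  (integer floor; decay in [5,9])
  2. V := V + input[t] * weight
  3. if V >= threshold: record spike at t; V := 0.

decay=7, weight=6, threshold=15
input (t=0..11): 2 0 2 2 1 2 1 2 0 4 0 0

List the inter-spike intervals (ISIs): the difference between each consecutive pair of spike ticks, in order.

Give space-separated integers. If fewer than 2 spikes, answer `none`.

t=0: input=2 -> V=12
t=1: input=0 -> V=8
t=2: input=2 -> V=0 FIRE
t=3: input=2 -> V=12
t=4: input=1 -> V=14
t=5: input=2 -> V=0 FIRE
t=6: input=1 -> V=6
t=7: input=2 -> V=0 FIRE
t=8: input=0 -> V=0
t=9: input=4 -> V=0 FIRE
t=10: input=0 -> V=0
t=11: input=0 -> V=0

Answer: 3 2 2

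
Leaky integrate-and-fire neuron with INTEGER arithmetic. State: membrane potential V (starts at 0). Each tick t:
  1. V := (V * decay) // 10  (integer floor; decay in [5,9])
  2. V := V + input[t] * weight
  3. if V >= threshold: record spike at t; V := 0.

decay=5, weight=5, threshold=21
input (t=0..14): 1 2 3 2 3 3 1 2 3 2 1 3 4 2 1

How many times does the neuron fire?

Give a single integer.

t=0: input=1 -> V=5
t=1: input=2 -> V=12
t=2: input=3 -> V=0 FIRE
t=3: input=2 -> V=10
t=4: input=3 -> V=20
t=5: input=3 -> V=0 FIRE
t=6: input=1 -> V=5
t=7: input=2 -> V=12
t=8: input=3 -> V=0 FIRE
t=9: input=2 -> V=10
t=10: input=1 -> V=10
t=11: input=3 -> V=20
t=12: input=4 -> V=0 FIRE
t=13: input=2 -> V=10
t=14: input=1 -> V=10

Answer: 4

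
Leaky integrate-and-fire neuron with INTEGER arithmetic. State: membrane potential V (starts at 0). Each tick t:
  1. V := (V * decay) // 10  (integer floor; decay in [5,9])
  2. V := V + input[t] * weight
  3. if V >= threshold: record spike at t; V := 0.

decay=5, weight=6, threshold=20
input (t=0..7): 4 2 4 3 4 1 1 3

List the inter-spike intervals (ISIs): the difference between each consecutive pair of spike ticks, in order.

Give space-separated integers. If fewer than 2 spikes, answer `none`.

t=0: input=4 -> V=0 FIRE
t=1: input=2 -> V=12
t=2: input=4 -> V=0 FIRE
t=3: input=3 -> V=18
t=4: input=4 -> V=0 FIRE
t=5: input=1 -> V=6
t=6: input=1 -> V=9
t=7: input=3 -> V=0 FIRE

Answer: 2 2 3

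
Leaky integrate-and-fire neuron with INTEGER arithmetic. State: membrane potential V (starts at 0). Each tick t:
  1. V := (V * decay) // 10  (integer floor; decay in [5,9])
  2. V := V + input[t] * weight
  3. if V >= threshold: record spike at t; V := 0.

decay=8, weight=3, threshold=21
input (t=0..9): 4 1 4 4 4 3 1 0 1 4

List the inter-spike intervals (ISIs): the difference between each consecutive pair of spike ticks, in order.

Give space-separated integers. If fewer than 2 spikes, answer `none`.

t=0: input=4 -> V=12
t=1: input=1 -> V=12
t=2: input=4 -> V=0 FIRE
t=3: input=4 -> V=12
t=4: input=4 -> V=0 FIRE
t=5: input=3 -> V=9
t=6: input=1 -> V=10
t=7: input=0 -> V=8
t=8: input=1 -> V=9
t=9: input=4 -> V=19

Answer: 2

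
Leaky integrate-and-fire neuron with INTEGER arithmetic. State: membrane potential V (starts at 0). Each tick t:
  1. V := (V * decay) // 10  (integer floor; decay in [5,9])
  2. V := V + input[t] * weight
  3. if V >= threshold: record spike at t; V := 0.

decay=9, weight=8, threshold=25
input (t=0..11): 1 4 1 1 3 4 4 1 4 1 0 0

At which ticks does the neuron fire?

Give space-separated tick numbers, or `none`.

Answer: 1 4 5 6 8

Derivation:
t=0: input=1 -> V=8
t=1: input=4 -> V=0 FIRE
t=2: input=1 -> V=8
t=3: input=1 -> V=15
t=4: input=3 -> V=0 FIRE
t=5: input=4 -> V=0 FIRE
t=6: input=4 -> V=0 FIRE
t=7: input=1 -> V=8
t=8: input=4 -> V=0 FIRE
t=9: input=1 -> V=8
t=10: input=0 -> V=7
t=11: input=0 -> V=6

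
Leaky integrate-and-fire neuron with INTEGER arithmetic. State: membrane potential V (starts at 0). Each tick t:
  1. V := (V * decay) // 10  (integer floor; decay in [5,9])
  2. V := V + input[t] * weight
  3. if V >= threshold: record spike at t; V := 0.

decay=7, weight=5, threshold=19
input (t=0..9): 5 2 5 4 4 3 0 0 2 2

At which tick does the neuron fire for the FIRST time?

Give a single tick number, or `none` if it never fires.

t=0: input=5 -> V=0 FIRE
t=1: input=2 -> V=10
t=2: input=5 -> V=0 FIRE
t=3: input=4 -> V=0 FIRE
t=4: input=4 -> V=0 FIRE
t=5: input=3 -> V=15
t=6: input=0 -> V=10
t=7: input=0 -> V=7
t=8: input=2 -> V=14
t=9: input=2 -> V=0 FIRE

Answer: 0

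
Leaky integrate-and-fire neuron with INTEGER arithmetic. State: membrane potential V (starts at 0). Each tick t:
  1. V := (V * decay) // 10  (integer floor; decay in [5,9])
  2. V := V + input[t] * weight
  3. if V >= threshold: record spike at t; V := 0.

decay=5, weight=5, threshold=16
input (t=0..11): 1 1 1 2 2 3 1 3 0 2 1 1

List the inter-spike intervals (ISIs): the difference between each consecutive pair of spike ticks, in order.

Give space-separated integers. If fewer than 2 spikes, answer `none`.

Answer: 3

Derivation:
t=0: input=1 -> V=5
t=1: input=1 -> V=7
t=2: input=1 -> V=8
t=3: input=2 -> V=14
t=4: input=2 -> V=0 FIRE
t=5: input=3 -> V=15
t=6: input=1 -> V=12
t=7: input=3 -> V=0 FIRE
t=8: input=0 -> V=0
t=9: input=2 -> V=10
t=10: input=1 -> V=10
t=11: input=1 -> V=10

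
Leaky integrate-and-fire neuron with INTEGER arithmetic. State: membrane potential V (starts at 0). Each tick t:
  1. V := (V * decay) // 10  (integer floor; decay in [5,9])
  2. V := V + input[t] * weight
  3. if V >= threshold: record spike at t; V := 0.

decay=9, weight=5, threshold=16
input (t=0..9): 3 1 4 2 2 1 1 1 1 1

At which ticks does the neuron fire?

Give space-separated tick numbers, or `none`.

t=0: input=3 -> V=15
t=1: input=1 -> V=0 FIRE
t=2: input=4 -> V=0 FIRE
t=3: input=2 -> V=10
t=4: input=2 -> V=0 FIRE
t=5: input=1 -> V=5
t=6: input=1 -> V=9
t=7: input=1 -> V=13
t=8: input=1 -> V=0 FIRE
t=9: input=1 -> V=5

Answer: 1 2 4 8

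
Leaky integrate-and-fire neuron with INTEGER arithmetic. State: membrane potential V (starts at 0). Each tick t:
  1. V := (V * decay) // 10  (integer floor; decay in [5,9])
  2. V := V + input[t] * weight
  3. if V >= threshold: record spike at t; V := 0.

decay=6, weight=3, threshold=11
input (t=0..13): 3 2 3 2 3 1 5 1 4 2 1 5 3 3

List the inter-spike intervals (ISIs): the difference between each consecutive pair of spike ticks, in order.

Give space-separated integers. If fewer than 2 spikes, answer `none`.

Answer: 2 3 2 3 2

Derivation:
t=0: input=3 -> V=9
t=1: input=2 -> V=0 FIRE
t=2: input=3 -> V=9
t=3: input=2 -> V=0 FIRE
t=4: input=3 -> V=9
t=5: input=1 -> V=8
t=6: input=5 -> V=0 FIRE
t=7: input=1 -> V=3
t=8: input=4 -> V=0 FIRE
t=9: input=2 -> V=6
t=10: input=1 -> V=6
t=11: input=5 -> V=0 FIRE
t=12: input=3 -> V=9
t=13: input=3 -> V=0 FIRE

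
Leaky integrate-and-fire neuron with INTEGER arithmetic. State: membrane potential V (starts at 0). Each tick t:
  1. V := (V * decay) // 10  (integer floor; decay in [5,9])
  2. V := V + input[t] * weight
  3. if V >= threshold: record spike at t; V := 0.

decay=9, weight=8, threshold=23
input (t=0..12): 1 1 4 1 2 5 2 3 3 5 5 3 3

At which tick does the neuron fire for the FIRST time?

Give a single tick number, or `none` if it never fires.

t=0: input=1 -> V=8
t=1: input=1 -> V=15
t=2: input=4 -> V=0 FIRE
t=3: input=1 -> V=8
t=4: input=2 -> V=0 FIRE
t=5: input=5 -> V=0 FIRE
t=6: input=2 -> V=16
t=7: input=3 -> V=0 FIRE
t=8: input=3 -> V=0 FIRE
t=9: input=5 -> V=0 FIRE
t=10: input=5 -> V=0 FIRE
t=11: input=3 -> V=0 FIRE
t=12: input=3 -> V=0 FIRE

Answer: 2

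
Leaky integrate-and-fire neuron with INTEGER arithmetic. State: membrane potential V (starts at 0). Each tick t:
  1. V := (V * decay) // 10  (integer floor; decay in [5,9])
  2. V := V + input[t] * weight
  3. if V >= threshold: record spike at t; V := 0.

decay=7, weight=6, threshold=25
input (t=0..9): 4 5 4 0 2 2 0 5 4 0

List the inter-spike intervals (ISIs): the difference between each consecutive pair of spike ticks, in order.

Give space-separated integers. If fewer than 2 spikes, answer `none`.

t=0: input=4 -> V=24
t=1: input=5 -> V=0 FIRE
t=2: input=4 -> V=24
t=3: input=0 -> V=16
t=4: input=2 -> V=23
t=5: input=2 -> V=0 FIRE
t=6: input=0 -> V=0
t=7: input=5 -> V=0 FIRE
t=8: input=4 -> V=24
t=9: input=0 -> V=16

Answer: 4 2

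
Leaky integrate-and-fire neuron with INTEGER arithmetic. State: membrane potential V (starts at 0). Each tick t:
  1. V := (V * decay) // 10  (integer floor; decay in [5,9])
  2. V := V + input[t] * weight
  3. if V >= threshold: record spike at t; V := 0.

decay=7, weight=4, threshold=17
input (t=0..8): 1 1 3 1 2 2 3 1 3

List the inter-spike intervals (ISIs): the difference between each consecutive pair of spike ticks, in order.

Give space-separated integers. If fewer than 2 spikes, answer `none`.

Answer: 2

Derivation:
t=0: input=1 -> V=4
t=1: input=1 -> V=6
t=2: input=3 -> V=16
t=3: input=1 -> V=15
t=4: input=2 -> V=0 FIRE
t=5: input=2 -> V=8
t=6: input=3 -> V=0 FIRE
t=7: input=1 -> V=4
t=8: input=3 -> V=14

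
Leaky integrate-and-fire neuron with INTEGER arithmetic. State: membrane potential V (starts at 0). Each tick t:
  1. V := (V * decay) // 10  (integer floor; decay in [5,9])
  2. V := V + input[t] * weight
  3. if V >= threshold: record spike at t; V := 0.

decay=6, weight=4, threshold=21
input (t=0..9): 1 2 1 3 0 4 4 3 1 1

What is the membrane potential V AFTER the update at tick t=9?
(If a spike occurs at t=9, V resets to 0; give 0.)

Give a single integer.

Answer: 6

Derivation:
t=0: input=1 -> V=4
t=1: input=2 -> V=10
t=2: input=1 -> V=10
t=3: input=3 -> V=18
t=4: input=0 -> V=10
t=5: input=4 -> V=0 FIRE
t=6: input=4 -> V=16
t=7: input=3 -> V=0 FIRE
t=8: input=1 -> V=4
t=9: input=1 -> V=6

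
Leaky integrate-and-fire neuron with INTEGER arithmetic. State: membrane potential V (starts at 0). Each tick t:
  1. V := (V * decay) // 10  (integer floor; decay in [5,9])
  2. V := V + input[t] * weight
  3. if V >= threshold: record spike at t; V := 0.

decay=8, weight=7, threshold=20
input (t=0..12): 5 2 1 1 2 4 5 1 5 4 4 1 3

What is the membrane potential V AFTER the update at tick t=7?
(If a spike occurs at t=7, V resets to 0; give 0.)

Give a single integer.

t=0: input=5 -> V=0 FIRE
t=1: input=2 -> V=14
t=2: input=1 -> V=18
t=3: input=1 -> V=0 FIRE
t=4: input=2 -> V=14
t=5: input=4 -> V=0 FIRE
t=6: input=5 -> V=0 FIRE
t=7: input=1 -> V=7
t=8: input=5 -> V=0 FIRE
t=9: input=4 -> V=0 FIRE
t=10: input=4 -> V=0 FIRE
t=11: input=1 -> V=7
t=12: input=3 -> V=0 FIRE

Answer: 7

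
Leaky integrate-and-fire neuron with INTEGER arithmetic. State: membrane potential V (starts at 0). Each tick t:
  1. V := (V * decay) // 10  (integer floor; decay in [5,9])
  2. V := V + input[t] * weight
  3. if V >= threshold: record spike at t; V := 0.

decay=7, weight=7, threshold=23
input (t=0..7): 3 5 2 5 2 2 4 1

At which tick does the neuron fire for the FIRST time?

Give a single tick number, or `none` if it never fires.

t=0: input=3 -> V=21
t=1: input=5 -> V=0 FIRE
t=2: input=2 -> V=14
t=3: input=5 -> V=0 FIRE
t=4: input=2 -> V=14
t=5: input=2 -> V=0 FIRE
t=6: input=4 -> V=0 FIRE
t=7: input=1 -> V=7

Answer: 1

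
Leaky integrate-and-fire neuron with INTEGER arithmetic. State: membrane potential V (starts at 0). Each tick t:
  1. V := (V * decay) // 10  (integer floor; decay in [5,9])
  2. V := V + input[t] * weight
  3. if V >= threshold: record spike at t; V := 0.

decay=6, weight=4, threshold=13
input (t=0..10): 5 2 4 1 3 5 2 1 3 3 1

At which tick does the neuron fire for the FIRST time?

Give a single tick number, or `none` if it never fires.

t=0: input=5 -> V=0 FIRE
t=1: input=2 -> V=8
t=2: input=4 -> V=0 FIRE
t=3: input=1 -> V=4
t=4: input=3 -> V=0 FIRE
t=5: input=5 -> V=0 FIRE
t=6: input=2 -> V=8
t=7: input=1 -> V=8
t=8: input=3 -> V=0 FIRE
t=9: input=3 -> V=12
t=10: input=1 -> V=11

Answer: 0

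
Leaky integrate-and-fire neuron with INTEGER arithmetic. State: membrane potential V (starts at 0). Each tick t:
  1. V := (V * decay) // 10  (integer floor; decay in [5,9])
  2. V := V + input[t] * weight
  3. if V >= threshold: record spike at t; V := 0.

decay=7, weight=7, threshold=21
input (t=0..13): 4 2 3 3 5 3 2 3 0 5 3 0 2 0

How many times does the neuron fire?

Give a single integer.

t=0: input=4 -> V=0 FIRE
t=1: input=2 -> V=14
t=2: input=3 -> V=0 FIRE
t=3: input=3 -> V=0 FIRE
t=4: input=5 -> V=0 FIRE
t=5: input=3 -> V=0 FIRE
t=6: input=2 -> V=14
t=7: input=3 -> V=0 FIRE
t=8: input=0 -> V=0
t=9: input=5 -> V=0 FIRE
t=10: input=3 -> V=0 FIRE
t=11: input=0 -> V=0
t=12: input=2 -> V=14
t=13: input=0 -> V=9

Answer: 8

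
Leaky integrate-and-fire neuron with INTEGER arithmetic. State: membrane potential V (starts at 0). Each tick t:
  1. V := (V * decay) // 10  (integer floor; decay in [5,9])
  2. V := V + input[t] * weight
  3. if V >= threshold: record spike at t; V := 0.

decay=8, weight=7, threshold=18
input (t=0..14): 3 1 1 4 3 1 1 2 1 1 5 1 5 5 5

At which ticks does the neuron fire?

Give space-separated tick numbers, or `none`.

t=0: input=3 -> V=0 FIRE
t=1: input=1 -> V=7
t=2: input=1 -> V=12
t=3: input=4 -> V=0 FIRE
t=4: input=3 -> V=0 FIRE
t=5: input=1 -> V=7
t=6: input=1 -> V=12
t=7: input=2 -> V=0 FIRE
t=8: input=1 -> V=7
t=9: input=1 -> V=12
t=10: input=5 -> V=0 FIRE
t=11: input=1 -> V=7
t=12: input=5 -> V=0 FIRE
t=13: input=5 -> V=0 FIRE
t=14: input=5 -> V=0 FIRE

Answer: 0 3 4 7 10 12 13 14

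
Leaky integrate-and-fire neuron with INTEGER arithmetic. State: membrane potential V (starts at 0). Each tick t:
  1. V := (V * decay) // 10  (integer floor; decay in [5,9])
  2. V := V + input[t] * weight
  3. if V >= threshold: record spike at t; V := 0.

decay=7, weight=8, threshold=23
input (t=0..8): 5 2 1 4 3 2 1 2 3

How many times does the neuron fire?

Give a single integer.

t=0: input=5 -> V=0 FIRE
t=1: input=2 -> V=16
t=2: input=1 -> V=19
t=3: input=4 -> V=0 FIRE
t=4: input=3 -> V=0 FIRE
t=5: input=2 -> V=16
t=6: input=1 -> V=19
t=7: input=2 -> V=0 FIRE
t=8: input=3 -> V=0 FIRE

Answer: 5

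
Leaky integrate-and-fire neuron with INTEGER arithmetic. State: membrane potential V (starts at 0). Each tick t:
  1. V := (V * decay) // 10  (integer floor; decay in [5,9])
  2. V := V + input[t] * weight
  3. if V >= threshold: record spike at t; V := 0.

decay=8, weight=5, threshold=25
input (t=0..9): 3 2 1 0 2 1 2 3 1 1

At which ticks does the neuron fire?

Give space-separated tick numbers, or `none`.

Answer: 6

Derivation:
t=0: input=3 -> V=15
t=1: input=2 -> V=22
t=2: input=1 -> V=22
t=3: input=0 -> V=17
t=4: input=2 -> V=23
t=5: input=1 -> V=23
t=6: input=2 -> V=0 FIRE
t=7: input=3 -> V=15
t=8: input=1 -> V=17
t=9: input=1 -> V=18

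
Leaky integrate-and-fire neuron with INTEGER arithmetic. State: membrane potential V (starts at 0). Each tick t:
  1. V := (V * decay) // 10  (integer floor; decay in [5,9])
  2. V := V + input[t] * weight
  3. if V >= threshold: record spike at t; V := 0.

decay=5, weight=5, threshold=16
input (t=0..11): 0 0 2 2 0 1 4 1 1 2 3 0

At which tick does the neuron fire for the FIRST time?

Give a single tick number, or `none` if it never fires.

Answer: 6

Derivation:
t=0: input=0 -> V=0
t=1: input=0 -> V=0
t=2: input=2 -> V=10
t=3: input=2 -> V=15
t=4: input=0 -> V=7
t=5: input=1 -> V=8
t=6: input=4 -> V=0 FIRE
t=7: input=1 -> V=5
t=8: input=1 -> V=7
t=9: input=2 -> V=13
t=10: input=3 -> V=0 FIRE
t=11: input=0 -> V=0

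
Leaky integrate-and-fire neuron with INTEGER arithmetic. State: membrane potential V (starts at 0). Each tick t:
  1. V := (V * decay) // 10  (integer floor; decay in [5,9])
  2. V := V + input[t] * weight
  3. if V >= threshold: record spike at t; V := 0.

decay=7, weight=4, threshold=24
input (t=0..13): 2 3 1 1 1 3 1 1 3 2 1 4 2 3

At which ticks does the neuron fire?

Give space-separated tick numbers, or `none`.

t=0: input=2 -> V=8
t=1: input=3 -> V=17
t=2: input=1 -> V=15
t=3: input=1 -> V=14
t=4: input=1 -> V=13
t=5: input=3 -> V=21
t=6: input=1 -> V=18
t=7: input=1 -> V=16
t=8: input=3 -> V=23
t=9: input=2 -> V=0 FIRE
t=10: input=1 -> V=4
t=11: input=4 -> V=18
t=12: input=2 -> V=20
t=13: input=3 -> V=0 FIRE

Answer: 9 13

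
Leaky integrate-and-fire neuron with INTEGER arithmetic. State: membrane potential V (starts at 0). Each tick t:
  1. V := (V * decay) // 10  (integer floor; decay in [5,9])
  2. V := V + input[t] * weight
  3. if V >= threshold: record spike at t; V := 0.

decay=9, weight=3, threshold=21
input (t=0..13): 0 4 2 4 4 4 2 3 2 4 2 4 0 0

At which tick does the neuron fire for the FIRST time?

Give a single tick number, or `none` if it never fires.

Answer: 3

Derivation:
t=0: input=0 -> V=0
t=1: input=4 -> V=12
t=2: input=2 -> V=16
t=3: input=4 -> V=0 FIRE
t=4: input=4 -> V=12
t=5: input=4 -> V=0 FIRE
t=6: input=2 -> V=6
t=7: input=3 -> V=14
t=8: input=2 -> V=18
t=9: input=4 -> V=0 FIRE
t=10: input=2 -> V=6
t=11: input=4 -> V=17
t=12: input=0 -> V=15
t=13: input=0 -> V=13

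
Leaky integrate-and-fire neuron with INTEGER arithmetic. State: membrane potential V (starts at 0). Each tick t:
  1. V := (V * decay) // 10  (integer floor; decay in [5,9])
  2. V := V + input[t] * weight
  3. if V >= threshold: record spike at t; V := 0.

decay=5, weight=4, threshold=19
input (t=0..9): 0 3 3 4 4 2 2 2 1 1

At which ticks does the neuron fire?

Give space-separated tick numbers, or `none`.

Answer: 3

Derivation:
t=0: input=0 -> V=0
t=1: input=3 -> V=12
t=2: input=3 -> V=18
t=3: input=4 -> V=0 FIRE
t=4: input=4 -> V=16
t=5: input=2 -> V=16
t=6: input=2 -> V=16
t=7: input=2 -> V=16
t=8: input=1 -> V=12
t=9: input=1 -> V=10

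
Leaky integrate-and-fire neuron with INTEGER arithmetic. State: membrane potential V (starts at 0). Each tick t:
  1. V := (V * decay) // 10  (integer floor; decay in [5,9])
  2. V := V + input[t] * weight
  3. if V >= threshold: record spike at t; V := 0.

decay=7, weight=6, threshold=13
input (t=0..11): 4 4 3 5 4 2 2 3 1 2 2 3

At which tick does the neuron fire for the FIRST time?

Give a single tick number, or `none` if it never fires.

Answer: 0

Derivation:
t=0: input=4 -> V=0 FIRE
t=1: input=4 -> V=0 FIRE
t=2: input=3 -> V=0 FIRE
t=3: input=5 -> V=0 FIRE
t=4: input=4 -> V=0 FIRE
t=5: input=2 -> V=12
t=6: input=2 -> V=0 FIRE
t=7: input=3 -> V=0 FIRE
t=8: input=1 -> V=6
t=9: input=2 -> V=0 FIRE
t=10: input=2 -> V=12
t=11: input=3 -> V=0 FIRE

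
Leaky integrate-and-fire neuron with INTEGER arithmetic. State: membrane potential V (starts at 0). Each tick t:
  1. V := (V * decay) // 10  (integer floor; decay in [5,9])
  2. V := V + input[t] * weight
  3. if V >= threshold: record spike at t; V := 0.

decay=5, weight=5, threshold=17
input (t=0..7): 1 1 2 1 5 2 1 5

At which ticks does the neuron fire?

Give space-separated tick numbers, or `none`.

Answer: 4 7

Derivation:
t=0: input=1 -> V=5
t=1: input=1 -> V=7
t=2: input=2 -> V=13
t=3: input=1 -> V=11
t=4: input=5 -> V=0 FIRE
t=5: input=2 -> V=10
t=6: input=1 -> V=10
t=7: input=5 -> V=0 FIRE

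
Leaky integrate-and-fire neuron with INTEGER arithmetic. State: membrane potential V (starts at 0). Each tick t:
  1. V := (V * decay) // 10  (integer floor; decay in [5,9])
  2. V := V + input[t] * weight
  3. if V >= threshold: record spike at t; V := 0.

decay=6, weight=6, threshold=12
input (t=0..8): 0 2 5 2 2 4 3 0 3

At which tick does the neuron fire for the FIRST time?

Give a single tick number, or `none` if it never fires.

t=0: input=0 -> V=0
t=1: input=2 -> V=0 FIRE
t=2: input=5 -> V=0 FIRE
t=3: input=2 -> V=0 FIRE
t=4: input=2 -> V=0 FIRE
t=5: input=4 -> V=0 FIRE
t=6: input=3 -> V=0 FIRE
t=7: input=0 -> V=0
t=8: input=3 -> V=0 FIRE

Answer: 1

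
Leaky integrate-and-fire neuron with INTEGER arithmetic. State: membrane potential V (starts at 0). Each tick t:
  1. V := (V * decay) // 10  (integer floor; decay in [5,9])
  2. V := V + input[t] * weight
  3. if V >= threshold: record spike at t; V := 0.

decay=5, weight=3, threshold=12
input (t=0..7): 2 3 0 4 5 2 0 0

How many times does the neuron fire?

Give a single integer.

Answer: 3

Derivation:
t=0: input=2 -> V=6
t=1: input=3 -> V=0 FIRE
t=2: input=0 -> V=0
t=3: input=4 -> V=0 FIRE
t=4: input=5 -> V=0 FIRE
t=5: input=2 -> V=6
t=6: input=0 -> V=3
t=7: input=0 -> V=1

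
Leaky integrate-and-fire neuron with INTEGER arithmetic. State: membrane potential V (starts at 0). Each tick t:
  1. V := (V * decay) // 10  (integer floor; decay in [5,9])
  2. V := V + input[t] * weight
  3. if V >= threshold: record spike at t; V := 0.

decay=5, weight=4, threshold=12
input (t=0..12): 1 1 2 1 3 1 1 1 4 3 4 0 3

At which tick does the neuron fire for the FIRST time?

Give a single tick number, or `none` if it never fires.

t=0: input=1 -> V=4
t=1: input=1 -> V=6
t=2: input=2 -> V=11
t=3: input=1 -> V=9
t=4: input=3 -> V=0 FIRE
t=5: input=1 -> V=4
t=6: input=1 -> V=6
t=7: input=1 -> V=7
t=8: input=4 -> V=0 FIRE
t=9: input=3 -> V=0 FIRE
t=10: input=4 -> V=0 FIRE
t=11: input=0 -> V=0
t=12: input=3 -> V=0 FIRE

Answer: 4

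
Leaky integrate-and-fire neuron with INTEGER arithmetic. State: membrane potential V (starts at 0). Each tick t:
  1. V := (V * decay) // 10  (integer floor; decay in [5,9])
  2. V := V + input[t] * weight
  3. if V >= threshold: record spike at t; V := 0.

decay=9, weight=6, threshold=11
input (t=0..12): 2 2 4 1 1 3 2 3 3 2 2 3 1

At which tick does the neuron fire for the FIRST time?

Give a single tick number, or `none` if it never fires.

Answer: 0

Derivation:
t=0: input=2 -> V=0 FIRE
t=1: input=2 -> V=0 FIRE
t=2: input=4 -> V=0 FIRE
t=3: input=1 -> V=6
t=4: input=1 -> V=0 FIRE
t=5: input=3 -> V=0 FIRE
t=6: input=2 -> V=0 FIRE
t=7: input=3 -> V=0 FIRE
t=8: input=3 -> V=0 FIRE
t=9: input=2 -> V=0 FIRE
t=10: input=2 -> V=0 FIRE
t=11: input=3 -> V=0 FIRE
t=12: input=1 -> V=6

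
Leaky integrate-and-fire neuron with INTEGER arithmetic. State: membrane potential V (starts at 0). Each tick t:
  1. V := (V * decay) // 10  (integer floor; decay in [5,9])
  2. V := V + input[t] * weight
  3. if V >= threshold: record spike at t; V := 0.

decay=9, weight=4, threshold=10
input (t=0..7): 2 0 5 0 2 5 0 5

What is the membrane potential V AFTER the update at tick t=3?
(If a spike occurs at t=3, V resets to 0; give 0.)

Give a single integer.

t=0: input=2 -> V=8
t=1: input=0 -> V=7
t=2: input=5 -> V=0 FIRE
t=3: input=0 -> V=0
t=4: input=2 -> V=8
t=5: input=5 -> V=0 FIRE
t=6: input=0 -> V=0
t=7: input=5 -> V=0 FIRE

Answer: 0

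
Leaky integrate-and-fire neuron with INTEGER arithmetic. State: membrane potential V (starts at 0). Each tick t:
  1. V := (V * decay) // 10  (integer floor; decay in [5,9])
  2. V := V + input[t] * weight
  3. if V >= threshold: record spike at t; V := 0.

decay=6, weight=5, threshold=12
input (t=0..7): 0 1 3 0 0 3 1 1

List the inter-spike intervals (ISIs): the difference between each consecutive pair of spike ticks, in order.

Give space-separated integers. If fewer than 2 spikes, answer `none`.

Answer: 3

Derivation:
t=0: input=0 -> V=0
t=1: input=1 -> V=5
t=2: input=3 -> V=0 FIRE
t=3: input=0 -> V=0
t=4: input=0 -> V=0
t=5: input=3 -> V=0 FIRE
t=6: input=1 -> V=5
t=7: input=1 -> V=8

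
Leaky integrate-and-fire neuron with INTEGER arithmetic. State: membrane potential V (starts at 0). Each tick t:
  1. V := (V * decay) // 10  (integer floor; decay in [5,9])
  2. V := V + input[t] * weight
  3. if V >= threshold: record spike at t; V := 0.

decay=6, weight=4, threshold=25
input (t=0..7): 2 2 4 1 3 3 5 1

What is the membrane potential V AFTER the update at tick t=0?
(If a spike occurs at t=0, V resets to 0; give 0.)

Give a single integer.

Answer: 8

Derivation:
t=0: input=2 -> V=8
t=1: input=2 -> V=12
t=2: input=4 -> V=23
t=3: input=1 -> V=17
t=4: input=3 -> V=22
t=5: input=3 -> V=0 FIRE
t=6: input=5 -> V=20
t=7: input=1 -> V=16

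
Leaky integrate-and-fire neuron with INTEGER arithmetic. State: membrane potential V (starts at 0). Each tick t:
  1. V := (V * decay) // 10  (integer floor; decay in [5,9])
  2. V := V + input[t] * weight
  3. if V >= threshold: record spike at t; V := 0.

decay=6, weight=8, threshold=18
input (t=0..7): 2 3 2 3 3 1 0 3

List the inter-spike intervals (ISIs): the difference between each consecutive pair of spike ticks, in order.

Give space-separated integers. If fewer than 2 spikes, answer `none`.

t=0: input=2 -> V=16
t=1: input=3 -> V=0 FIRE
t=2: input=2 -> V=16
t=3: input=3 -> V=0 FIRE
t=4: input=3 -> V=0 FIRE
t=5: input=1 -> V=8
t=6: input=0 -> V=4
t=7: input=3 -> V=0 FIRE

Answer: 2 1 3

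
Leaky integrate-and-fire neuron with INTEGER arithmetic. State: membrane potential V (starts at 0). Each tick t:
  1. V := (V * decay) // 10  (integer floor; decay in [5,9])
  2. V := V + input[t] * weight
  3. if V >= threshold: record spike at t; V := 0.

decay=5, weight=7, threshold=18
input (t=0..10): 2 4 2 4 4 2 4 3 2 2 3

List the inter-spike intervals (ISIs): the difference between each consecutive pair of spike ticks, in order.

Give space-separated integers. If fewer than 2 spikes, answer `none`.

t=0: input=2 -> V=14
t=1: input=4 -> V=0 FIRE
t=2: input=2 -> V=14
t=3: input=4 -> V=0 FIRE
t=4: input=4 -> V=0 FIRE
t=5: input=2 -> V=14
t=6: input=4 -> V=0 FIRE
t=7: input=3 -> V=0 FIRE
t=8: input=2 -> V=14
t=9: input=2 -> V=0 FIRE
t=10: input=3 -> V=0 FIRE

Answer: 2 1 2 1 2 1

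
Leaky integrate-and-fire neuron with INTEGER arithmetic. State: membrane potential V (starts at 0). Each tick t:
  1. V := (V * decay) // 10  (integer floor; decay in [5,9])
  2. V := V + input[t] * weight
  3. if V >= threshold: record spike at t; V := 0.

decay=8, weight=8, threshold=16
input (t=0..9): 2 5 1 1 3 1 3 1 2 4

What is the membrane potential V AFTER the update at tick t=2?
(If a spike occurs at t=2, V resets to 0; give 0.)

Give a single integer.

Answer: 8

Derivation:
t=0: input=2 -> V=0 FIRE
t=1: input=5 -> V=0 FIRE
t=2: input=1 -> V=8
t=3: input=1 -> V=14
t=4: input=3 -> V=0 FIRE
t=5: input=1 -> V=8
t=6: input=3 -> V=0 FIRE
t=7: input=1 -> V=8
t=8: input=2 -> V=0 FIRE
t=9: input=4 -> V=0 FIRE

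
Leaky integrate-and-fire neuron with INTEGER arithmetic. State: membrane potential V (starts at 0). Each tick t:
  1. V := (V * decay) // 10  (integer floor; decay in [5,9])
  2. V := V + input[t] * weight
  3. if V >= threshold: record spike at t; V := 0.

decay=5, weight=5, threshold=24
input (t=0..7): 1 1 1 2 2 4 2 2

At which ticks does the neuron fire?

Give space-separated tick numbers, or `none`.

Answer: 5

Derivation:
t=0: input=1 -> V=5
t=1: input=1 -> V=7
t=2: input=1 -> V=8
t=3: input=2 -> V=14
t=4: input=2 -> V=17
t=5: input=4 -> V=0 FIRE
t=6: input=2 -> V=10
t=7: input=2 -> V=15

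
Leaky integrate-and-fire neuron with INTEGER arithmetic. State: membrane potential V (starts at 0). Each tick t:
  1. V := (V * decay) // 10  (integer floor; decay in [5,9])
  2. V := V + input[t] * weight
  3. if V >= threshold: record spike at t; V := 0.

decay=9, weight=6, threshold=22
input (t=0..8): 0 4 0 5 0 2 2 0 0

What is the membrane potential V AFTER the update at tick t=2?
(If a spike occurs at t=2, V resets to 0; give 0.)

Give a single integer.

t=0: input=0 -> V=0
t=1: input=4 -> V=0 FIRE
t=2: input=0 -> V=0
t=3: input=5 -> V=0 FIRE
t=4: input=0 -> V=0
t=5: input=2 -> V=12
t=6: input=2 -> V=0 FIRE
t=7: input=0 -> V=0
t=8: input=0 -> V=0

Answer: 0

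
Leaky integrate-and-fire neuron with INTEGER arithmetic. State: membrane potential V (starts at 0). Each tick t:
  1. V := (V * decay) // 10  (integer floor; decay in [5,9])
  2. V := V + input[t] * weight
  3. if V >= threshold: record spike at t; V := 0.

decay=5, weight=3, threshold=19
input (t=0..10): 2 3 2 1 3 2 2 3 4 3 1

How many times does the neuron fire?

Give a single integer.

Answer: 1

Derivation:
t=0: input=2 -> V=6
t=1: input=3 -> V=12
t=2: input=2 -> V=12
t=3: input=1 -> V=9
t=4: input=3 -> V=13
t=5: input=2 -> V=12
t=6: input=2 -> V=12
t=7: input=3 -> V=15
t=8: input=4 -> V=0 FIRE
t=9: input=3 -> V=9
t=10: input=1 -> V=7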